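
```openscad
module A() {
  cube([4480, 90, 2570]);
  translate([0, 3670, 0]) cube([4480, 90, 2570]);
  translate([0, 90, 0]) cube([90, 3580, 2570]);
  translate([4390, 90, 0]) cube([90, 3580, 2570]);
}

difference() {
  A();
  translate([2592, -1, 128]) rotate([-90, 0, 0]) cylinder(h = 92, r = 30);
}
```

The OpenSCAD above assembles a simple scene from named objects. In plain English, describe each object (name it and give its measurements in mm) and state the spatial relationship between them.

A is the wall frame of a small rectangular building: four walls, each 2570 mm tall and 90 mm thick, enclosing a footprint 4480 mm (x) by 3760 mm (y) outside-to-outside, with no floor or roof. The front and back walls (the −y and +y sides) span the full width; the two side walls fit between them.

The house frame has a circular hole of radius 30 mm through its front wall, centred at (x = 2592, z = 128).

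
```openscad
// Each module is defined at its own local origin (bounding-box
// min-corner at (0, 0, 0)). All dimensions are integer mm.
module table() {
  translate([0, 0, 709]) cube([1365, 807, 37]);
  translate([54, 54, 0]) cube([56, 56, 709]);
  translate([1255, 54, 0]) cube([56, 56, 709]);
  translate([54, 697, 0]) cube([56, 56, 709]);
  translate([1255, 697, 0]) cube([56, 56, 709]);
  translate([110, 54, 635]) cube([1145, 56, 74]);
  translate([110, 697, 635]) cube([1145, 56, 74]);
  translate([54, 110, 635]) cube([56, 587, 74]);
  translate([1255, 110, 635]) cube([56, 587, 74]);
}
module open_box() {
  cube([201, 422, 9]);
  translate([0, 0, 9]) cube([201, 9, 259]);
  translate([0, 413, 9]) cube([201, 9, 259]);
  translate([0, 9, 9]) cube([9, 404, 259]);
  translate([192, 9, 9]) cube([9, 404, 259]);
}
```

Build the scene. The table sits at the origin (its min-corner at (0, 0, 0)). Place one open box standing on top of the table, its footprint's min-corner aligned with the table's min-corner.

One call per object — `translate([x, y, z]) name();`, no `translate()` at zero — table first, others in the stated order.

table();
translate([0, 0, 746]) open_box();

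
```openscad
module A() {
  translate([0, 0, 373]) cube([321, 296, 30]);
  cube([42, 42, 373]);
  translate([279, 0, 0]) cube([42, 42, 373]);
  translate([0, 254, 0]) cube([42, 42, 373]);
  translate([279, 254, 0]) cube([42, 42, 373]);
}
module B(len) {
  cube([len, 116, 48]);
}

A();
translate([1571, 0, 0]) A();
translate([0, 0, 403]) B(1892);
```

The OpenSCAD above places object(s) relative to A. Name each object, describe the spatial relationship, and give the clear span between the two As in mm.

Second stool starts at x = 1571; first ends at x = 321; clear span = 1571 − 321 = 1250 mm.

A is a stool. B is a beam. A beam spans the tops of two stools. The clear span between the two stools is 1250 mm.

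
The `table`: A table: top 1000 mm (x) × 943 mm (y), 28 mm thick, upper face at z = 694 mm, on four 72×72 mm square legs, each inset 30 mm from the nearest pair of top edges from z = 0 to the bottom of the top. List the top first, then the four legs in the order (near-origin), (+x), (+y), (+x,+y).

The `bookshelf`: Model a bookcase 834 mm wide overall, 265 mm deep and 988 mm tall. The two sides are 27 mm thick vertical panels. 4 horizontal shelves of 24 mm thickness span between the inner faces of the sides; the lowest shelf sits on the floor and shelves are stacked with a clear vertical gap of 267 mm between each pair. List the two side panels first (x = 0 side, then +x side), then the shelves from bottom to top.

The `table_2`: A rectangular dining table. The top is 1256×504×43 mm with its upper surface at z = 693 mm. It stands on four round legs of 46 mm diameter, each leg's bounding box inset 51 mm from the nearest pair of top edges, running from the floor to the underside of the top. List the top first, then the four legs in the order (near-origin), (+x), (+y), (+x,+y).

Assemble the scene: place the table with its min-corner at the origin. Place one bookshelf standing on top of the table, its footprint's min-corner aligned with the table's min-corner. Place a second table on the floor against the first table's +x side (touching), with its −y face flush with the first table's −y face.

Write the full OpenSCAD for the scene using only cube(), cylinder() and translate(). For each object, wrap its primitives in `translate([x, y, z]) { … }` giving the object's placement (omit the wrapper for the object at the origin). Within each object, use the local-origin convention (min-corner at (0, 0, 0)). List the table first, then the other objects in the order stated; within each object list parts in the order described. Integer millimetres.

translate([0, 0, 666]) cube([1000, 943, 28]);
translate([30, 30, 0]) cube([72, 72, 666]);
translate([898, 30, 0]) cube([72, 72, 666]);
translate([30, 841, 0]) cube([72, 72, 666]);
translate([898, 841, 0]) cube([72, 72, 666]);
translate([0, 0, 694]) {
  cube([27, 265, 988]);
  translate([807, 0, 0]) cube([27, 265, 988]);
  translate([27, 0, 0]) cube([780, 265, 24]);
  translate([27, 0, 291]) cube([780, 265, 24]);
  translate([27, 0, 582]) cube([780, 265, 24]);
  translate([27, 0, 873]) cube([780, 265, 24]);
}
translate([1000, 0, 0]) {
  translate([0, 0, 650]) cube([1256, 504, 43]);
  translate([74, 74, 0]) cylinder(h = 650, r = 23);
  translate([1182, 74, 0]) cylinder(h = 650, r = 23);
  translate([74, 430, 0]) cylinder(h = 650, r = 23);
  translate([1182, 430, 0]) cylinder(h = 650, r = 23);
}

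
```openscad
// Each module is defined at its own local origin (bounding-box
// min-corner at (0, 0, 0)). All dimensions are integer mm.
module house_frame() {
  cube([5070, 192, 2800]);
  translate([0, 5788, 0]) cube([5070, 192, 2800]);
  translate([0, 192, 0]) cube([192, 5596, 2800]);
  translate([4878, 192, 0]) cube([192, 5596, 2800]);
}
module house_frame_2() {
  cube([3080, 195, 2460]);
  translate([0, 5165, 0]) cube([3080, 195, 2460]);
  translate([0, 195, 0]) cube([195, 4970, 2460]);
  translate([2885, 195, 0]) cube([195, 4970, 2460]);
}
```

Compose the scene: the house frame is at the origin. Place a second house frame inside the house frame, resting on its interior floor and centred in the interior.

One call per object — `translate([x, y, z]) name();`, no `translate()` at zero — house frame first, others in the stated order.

house_frame();
translate([995, 310, 0]) house_frame_2();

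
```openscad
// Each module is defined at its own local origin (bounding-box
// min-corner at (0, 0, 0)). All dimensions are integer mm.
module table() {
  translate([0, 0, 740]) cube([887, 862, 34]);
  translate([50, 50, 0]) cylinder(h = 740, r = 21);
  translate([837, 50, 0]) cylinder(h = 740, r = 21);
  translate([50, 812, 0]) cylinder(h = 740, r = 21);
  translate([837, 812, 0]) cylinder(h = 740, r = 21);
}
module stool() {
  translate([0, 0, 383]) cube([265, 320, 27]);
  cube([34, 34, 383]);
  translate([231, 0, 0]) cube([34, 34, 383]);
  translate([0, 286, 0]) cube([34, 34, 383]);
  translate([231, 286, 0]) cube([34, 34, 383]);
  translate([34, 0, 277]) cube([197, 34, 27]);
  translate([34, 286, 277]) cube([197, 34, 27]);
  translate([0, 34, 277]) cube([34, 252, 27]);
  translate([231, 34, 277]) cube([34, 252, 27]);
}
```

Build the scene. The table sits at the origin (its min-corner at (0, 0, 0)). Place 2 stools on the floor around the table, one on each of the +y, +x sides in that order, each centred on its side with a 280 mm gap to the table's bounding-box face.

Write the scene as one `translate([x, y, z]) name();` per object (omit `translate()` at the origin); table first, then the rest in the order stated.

table();
translate([311, 1142, 0]) stool();
translate([1167, 271, 0]) stool();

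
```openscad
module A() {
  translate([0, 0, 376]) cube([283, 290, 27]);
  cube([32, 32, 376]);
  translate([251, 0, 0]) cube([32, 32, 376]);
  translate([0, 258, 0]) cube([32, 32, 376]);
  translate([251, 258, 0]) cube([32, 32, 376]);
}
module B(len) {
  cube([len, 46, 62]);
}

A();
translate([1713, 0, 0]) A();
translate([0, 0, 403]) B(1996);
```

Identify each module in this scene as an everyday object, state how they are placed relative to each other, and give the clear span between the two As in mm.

A is a stool. B is a beam. A beam spans the tops of two stools. The clear span between the two stools is 1430 mm.

Second stool starts at x = 1713; first ends at x = 283; clear span = 1713 − 283 = 1430 mm.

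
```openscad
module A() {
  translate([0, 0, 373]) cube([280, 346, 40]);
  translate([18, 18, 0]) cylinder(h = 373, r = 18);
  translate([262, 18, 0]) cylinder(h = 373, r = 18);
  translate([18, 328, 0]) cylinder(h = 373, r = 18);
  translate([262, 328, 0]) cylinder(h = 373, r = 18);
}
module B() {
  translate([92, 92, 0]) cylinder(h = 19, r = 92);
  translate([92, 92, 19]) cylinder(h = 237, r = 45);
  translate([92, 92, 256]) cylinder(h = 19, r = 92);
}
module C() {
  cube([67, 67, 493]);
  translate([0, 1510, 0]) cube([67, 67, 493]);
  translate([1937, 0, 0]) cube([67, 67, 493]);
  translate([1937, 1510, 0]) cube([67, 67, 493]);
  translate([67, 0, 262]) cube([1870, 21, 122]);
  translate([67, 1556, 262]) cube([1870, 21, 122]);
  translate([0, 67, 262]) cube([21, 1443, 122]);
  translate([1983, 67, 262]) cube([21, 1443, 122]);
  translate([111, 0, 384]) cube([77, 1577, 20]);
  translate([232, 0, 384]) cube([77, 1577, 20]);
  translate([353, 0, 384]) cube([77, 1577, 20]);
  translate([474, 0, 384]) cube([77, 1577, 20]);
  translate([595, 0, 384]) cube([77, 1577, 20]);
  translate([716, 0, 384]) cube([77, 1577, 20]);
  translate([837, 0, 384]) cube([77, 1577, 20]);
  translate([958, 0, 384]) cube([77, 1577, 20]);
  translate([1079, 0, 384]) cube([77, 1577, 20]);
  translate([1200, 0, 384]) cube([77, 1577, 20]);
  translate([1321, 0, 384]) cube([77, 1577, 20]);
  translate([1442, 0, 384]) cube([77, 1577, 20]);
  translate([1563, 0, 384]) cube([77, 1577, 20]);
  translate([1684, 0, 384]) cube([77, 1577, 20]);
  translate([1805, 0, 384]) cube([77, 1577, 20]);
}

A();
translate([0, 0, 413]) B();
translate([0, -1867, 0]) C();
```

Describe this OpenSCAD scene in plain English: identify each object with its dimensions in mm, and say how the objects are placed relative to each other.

A is a four-legged stool. The seat is 280×346 mm, 40 mm thick, top at z = 413 mm. It stands on four round legs, each 36 mm in diameter, from z = 0 to the seat underside, each leg's axis is inset half a diameter from the nearest pair of seat edges (so the leg's bounding box is flush with the corner).

B is a spool: two coaxial disc flanges of radius 92 mm and thickness 19 mm, joined by a core cylinder of radius 45 mm and height 237 mm. The lower flange rests on z = 0 and the three cylinders share a vertical axis.

C is a bed frame 2004 mm long (x) by 1577 mm wide (y). Four 67×67 mm corner posts, 493 mm tall, at the corners of the footprint. Four rails of 21 mm thickness and 122 mm height run between adjacent posts with their undersides at z = 262 mm, their outer faces flush with the outside of the frame (the two x-running rails run between the posts' inner faces; the two y-running rails run between the posts' inner faces). 15 slats, each 77 mm wide (x) and 20 mm thick, lie across the top of the two x-running rails, running the full 1577 mm width of the frame in y; the slats are evenly spaced along x between the inner faces of the end posts with equal gaps (rounded down to the nearest mm) at the −x end and between each pair — any rounding remainder accumulates at the +x end.

The spool is on top of the stool. The bed frame is on the floor beside the stool on its −y side.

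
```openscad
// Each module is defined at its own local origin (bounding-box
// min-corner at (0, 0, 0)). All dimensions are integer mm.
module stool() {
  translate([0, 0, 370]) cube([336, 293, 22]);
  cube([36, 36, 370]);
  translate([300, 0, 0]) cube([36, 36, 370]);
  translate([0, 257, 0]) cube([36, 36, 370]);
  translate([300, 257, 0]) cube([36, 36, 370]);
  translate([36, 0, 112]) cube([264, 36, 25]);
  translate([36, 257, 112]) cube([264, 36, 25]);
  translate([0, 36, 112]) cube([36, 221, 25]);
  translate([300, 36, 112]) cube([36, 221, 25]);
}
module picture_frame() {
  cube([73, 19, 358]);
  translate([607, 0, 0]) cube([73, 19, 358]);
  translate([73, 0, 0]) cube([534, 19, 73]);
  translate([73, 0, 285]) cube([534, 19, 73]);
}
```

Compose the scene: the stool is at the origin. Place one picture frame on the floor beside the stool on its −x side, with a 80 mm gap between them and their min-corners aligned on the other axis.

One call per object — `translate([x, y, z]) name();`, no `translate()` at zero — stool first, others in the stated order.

stool();
translate([-760, 0, 0]) picture_frame();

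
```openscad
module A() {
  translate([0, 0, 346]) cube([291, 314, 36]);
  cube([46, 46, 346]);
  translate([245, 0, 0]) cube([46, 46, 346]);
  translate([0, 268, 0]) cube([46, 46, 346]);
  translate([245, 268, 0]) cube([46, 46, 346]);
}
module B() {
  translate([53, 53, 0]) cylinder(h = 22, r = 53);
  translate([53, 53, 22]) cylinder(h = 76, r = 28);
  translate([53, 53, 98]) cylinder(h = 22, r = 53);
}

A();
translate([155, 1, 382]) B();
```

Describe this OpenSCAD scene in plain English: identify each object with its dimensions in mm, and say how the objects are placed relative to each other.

A is a four-legged stool. The seat is 291×314 mm, 36 mm thick, top at z = 382 mm. It stands on four square legs, each 46×46 mm in cross-section, from z = 0 to the seat underside, each flush with a corner of the seat.

B is a spool: two coaxial disc flanges of radius 53 mm and thickness 22 mm, joined by a core cylinder of radius 28 mm and height 76 mm. The lower flange rests on z = 0 and the three cylinders share a vertical axis.

The spool is on top of the stool.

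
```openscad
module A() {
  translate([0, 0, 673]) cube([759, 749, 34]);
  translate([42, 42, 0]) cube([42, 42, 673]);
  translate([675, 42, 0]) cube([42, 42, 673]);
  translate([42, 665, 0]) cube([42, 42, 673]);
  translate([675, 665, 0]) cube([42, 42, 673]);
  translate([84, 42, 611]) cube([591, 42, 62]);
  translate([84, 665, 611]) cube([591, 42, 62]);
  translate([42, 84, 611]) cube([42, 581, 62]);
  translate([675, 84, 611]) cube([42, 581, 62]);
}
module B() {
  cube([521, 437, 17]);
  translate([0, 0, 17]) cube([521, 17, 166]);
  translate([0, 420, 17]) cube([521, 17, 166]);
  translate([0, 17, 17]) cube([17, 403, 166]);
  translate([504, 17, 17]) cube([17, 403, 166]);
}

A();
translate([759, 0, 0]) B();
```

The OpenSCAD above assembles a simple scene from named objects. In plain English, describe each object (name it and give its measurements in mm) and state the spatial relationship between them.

A is a rectangular dining table. The top is 759×749×34 mm with its upper surface at z = 707 mm. It stands on four 42×42 mm square legs, each inset 42 mm from the nearest pair of top edges, running from the floor to the underside of the top. Four apron rails, 42 mm thick and 62 mm tall, run between adjacent legs with their top edges flush with the underside of the top and their outer faces flush with the legs' outer faces.

B is an open-topped rectangular box: outside dimensions 521×437×183 mm, with a uniform wall and base thickness of 17 mm. The base is a full 521×437 slab on the floor; four walls sit on top of the base. The front and back walls (the −y and +y sides) span the full width; the two side walls fit between them.

The open box is against the table's +x side, with their −y faces flush.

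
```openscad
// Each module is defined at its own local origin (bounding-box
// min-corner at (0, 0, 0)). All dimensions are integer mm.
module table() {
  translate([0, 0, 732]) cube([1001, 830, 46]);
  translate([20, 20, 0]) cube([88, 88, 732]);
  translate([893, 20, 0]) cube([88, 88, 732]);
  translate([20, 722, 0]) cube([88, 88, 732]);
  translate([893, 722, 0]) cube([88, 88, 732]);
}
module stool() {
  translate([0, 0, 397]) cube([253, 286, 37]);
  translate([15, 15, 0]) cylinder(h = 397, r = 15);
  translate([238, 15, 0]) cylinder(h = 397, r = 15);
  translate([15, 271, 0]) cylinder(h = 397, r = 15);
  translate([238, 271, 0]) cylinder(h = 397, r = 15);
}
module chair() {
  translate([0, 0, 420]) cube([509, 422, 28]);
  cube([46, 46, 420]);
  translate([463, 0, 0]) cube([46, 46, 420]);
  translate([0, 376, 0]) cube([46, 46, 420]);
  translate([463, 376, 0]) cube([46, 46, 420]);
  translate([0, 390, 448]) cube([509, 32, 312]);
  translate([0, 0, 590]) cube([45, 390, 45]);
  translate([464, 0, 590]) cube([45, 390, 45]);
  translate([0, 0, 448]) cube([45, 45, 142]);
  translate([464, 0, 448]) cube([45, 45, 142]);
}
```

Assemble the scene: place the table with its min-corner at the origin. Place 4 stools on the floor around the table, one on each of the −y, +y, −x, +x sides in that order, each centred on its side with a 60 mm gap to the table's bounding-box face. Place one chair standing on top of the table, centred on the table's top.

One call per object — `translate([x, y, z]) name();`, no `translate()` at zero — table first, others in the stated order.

table();
translate([374, -346, 0]) stool();
translate([374, 890, 0]) stool();
translate([-313, 272, 0]) stool();
translate([1061, 272, 0]) stool();
translate([246, 204, 778]) chair();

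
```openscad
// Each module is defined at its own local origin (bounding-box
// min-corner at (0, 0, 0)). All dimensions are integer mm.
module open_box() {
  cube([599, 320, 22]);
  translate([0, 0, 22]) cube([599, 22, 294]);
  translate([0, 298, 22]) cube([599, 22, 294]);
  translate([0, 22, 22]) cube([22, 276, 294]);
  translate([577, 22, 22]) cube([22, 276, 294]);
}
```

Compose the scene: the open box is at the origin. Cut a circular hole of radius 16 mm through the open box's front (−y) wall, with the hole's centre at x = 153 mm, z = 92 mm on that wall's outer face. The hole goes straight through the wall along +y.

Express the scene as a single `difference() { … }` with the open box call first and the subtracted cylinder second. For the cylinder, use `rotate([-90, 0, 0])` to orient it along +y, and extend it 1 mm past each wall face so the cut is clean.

difference() {
  open_box();
  translate([153, -1, 92]) rotate([-90, 0, 0]) cylinder(h = 24, r = 16);
}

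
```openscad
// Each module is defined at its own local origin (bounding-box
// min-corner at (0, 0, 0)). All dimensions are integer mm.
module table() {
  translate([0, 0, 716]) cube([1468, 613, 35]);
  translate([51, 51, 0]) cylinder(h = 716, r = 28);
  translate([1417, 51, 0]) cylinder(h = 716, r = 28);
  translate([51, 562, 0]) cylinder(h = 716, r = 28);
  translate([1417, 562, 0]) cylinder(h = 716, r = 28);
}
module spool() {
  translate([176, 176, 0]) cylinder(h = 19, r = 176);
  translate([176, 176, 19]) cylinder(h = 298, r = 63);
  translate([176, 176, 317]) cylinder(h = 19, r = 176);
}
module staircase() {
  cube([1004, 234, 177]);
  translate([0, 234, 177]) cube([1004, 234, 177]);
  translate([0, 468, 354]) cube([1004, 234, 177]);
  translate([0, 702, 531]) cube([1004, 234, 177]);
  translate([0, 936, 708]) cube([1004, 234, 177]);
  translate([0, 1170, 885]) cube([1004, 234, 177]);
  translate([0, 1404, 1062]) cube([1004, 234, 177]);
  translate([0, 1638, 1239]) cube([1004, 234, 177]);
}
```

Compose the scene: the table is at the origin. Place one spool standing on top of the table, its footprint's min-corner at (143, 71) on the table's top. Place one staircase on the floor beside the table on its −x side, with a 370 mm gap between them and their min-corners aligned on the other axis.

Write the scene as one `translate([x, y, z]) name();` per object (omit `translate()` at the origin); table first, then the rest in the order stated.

table();
translate([143, 71, 751]) spool();
translate([-1374, 0, 0]) staircase();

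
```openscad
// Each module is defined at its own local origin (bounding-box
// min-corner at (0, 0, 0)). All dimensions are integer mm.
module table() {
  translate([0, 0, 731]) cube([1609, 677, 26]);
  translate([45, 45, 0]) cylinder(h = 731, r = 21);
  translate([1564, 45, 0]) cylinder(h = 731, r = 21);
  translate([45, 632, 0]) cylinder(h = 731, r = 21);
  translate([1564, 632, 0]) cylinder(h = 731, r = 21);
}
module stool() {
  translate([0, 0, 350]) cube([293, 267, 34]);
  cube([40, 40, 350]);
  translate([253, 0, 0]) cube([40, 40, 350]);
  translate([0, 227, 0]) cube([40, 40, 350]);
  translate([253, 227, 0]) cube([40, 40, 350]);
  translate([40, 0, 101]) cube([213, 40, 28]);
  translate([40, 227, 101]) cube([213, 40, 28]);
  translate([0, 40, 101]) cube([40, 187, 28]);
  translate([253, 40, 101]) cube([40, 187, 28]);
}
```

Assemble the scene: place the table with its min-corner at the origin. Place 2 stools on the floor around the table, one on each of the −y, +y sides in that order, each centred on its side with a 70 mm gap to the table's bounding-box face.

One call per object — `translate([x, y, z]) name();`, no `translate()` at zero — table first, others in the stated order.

table();
translate([658, -337, 0]) stool();
translate([658, 747, 0]) stool();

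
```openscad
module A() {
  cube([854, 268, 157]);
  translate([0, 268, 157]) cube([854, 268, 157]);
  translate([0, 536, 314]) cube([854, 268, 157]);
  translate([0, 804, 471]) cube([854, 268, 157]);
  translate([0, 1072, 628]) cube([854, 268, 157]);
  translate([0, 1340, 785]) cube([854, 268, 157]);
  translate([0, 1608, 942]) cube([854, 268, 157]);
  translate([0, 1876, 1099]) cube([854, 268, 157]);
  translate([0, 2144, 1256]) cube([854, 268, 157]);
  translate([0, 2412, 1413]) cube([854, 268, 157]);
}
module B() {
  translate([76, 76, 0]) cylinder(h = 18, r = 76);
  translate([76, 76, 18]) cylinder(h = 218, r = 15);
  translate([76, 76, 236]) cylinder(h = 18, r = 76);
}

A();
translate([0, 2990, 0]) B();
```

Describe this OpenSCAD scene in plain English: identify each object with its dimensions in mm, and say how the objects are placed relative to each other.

A is a straight staircase of 10 solid steps. Each step is 854 mm wide (x), 268 mm deep (y, the going) and 157 mm tall (the rise). The first step rests on the floor; each subsequent step sits one going further in +y and one rise higher in +z, directly behind and above the previous step with no overlap.

B is a spool: two coaxial disc flanges of radius 76 mm and thickness 18 mm, joined by a core cylinder of radius 15 mm and height 218 mm. The lower flange rests on z = 0 and the three cylinders share a vertical axis.

The spool is on the floor beside the staircase on its +y side.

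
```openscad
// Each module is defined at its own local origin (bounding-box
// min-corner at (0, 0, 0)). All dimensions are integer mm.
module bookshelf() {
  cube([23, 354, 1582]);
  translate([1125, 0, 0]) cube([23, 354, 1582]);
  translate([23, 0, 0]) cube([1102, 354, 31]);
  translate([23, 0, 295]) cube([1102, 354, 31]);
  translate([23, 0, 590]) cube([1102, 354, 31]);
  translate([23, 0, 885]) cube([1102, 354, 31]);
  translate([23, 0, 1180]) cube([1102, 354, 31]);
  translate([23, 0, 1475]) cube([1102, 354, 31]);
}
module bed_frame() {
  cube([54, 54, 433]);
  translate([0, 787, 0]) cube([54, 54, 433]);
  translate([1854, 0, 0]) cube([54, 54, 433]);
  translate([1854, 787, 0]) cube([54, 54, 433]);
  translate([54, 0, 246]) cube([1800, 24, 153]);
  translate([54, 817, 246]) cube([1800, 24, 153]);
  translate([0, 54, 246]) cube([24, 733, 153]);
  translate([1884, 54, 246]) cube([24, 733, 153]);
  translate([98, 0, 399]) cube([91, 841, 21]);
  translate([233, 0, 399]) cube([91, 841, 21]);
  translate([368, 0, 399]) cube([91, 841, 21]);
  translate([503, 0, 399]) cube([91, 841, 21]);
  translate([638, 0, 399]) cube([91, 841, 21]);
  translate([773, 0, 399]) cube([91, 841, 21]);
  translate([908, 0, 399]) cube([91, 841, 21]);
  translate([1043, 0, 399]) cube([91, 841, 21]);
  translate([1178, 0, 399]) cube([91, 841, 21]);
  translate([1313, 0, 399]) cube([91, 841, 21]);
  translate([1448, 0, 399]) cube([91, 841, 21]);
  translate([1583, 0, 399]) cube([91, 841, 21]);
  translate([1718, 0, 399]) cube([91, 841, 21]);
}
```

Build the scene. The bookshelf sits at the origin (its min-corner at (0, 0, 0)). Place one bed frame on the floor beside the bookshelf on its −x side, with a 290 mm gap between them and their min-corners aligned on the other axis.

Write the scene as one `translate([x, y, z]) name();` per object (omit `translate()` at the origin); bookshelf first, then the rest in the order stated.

bookshelf();
translate([-2198, 0, 0]) bed_frame();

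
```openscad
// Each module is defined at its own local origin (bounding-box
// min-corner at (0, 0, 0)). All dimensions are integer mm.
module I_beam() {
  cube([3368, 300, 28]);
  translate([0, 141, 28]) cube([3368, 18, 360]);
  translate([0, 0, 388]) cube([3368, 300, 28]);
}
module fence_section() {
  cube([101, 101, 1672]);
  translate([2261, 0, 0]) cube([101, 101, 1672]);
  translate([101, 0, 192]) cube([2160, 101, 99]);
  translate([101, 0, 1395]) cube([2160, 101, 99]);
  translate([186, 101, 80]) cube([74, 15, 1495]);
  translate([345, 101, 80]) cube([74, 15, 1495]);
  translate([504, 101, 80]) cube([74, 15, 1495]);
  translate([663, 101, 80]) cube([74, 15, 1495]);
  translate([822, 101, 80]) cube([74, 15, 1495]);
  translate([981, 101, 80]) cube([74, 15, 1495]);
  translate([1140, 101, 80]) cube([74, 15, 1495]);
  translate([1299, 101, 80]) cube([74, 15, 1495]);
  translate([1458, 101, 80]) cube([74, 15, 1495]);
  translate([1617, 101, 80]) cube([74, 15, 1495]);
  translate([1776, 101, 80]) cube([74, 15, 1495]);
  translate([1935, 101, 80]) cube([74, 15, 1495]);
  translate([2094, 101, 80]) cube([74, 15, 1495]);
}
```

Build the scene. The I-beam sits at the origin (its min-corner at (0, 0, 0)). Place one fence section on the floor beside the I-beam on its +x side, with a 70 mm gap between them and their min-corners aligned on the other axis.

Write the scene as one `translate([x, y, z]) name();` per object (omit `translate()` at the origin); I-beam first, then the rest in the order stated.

I_beam();
translate([3438, 0, 0]) fence_section();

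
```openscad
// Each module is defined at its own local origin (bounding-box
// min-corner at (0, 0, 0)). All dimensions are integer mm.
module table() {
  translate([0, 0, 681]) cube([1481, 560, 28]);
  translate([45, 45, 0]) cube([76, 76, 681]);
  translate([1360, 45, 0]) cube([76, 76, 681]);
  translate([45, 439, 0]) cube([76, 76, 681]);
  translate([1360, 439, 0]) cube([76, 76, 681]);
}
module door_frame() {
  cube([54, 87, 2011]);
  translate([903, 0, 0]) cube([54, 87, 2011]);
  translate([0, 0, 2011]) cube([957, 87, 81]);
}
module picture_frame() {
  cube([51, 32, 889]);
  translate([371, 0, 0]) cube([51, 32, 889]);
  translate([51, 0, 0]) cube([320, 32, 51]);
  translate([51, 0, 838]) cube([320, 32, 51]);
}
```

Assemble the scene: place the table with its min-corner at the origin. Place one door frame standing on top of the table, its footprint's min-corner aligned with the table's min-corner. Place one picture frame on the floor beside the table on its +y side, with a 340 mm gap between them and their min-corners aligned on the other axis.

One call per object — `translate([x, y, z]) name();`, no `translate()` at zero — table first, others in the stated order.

table();
translate([0, 0, 709]) door_frame();
translate([0, 900, 0]) picture_frame();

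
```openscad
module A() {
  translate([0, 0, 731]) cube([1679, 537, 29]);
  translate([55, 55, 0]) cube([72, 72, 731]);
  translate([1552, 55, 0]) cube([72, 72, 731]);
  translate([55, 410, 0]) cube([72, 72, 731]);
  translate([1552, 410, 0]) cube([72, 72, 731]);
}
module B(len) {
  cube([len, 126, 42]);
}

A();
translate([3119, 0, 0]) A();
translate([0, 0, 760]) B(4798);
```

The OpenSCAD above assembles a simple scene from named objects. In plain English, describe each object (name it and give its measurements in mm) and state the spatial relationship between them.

A is a table with a 1679×537 mm rectangular top, 29 mm thick, top surface at z = 760 mm, supported by four 72×72 mm square legs, each inset 55 mm from the nearest pair of top edges, running from the floor.

B is a rectangular beam 4798 mm long (x), 126 mm deep (y), 42 mm thick (z).

The beam spans the tops of two tables placed 1440 mm apart, resting at z = 760 mm.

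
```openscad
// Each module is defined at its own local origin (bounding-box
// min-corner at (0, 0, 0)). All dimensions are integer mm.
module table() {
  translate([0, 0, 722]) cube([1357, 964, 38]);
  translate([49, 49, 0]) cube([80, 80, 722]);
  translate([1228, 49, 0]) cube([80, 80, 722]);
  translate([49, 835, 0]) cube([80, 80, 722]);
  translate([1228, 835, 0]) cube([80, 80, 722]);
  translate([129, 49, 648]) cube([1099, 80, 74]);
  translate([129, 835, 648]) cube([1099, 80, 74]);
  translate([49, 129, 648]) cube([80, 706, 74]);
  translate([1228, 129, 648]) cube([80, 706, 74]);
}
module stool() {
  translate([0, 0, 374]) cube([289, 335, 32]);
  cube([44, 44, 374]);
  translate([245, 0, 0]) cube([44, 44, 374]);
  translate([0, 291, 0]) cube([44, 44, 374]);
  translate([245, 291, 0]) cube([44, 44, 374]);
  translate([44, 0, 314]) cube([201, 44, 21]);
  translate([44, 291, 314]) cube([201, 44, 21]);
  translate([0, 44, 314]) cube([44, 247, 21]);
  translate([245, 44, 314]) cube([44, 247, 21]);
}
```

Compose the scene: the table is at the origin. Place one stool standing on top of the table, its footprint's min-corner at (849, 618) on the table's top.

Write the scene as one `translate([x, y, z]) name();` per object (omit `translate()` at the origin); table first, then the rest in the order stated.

table();
translate([849, 618, 760]) stool();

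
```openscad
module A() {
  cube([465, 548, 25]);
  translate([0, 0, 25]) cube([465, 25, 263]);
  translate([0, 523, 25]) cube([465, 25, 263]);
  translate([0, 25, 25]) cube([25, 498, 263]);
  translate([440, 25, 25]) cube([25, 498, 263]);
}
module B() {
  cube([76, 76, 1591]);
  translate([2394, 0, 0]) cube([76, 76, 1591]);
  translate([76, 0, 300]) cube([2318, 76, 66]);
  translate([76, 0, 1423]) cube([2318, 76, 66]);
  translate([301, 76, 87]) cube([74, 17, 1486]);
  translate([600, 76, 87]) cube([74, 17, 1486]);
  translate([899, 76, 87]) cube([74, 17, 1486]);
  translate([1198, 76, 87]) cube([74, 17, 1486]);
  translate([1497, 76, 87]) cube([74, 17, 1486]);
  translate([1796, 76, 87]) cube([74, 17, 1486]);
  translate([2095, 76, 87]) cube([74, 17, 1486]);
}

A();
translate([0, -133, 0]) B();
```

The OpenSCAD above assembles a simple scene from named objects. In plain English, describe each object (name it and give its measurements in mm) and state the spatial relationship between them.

A is an open storage box with external size 465×548×288 mm and wall thickness 25 mm (the base is also 25 mm thick). The base covers the whole footprint; the four walls stand on the base, with the y-facing walls full-width and the x-facing walls fitting between their inner faces.

B is a fence section. Two 76×76 mm posts, 1591 mm tall, stand on the floor with a clear span of 2318 mm between their inner faces. Two horizontal rails of 76×66 mm section span the gap between the posts with their undersides at z = 300 mm and z = 1423 mm, flush with the posts' −y face. 7 pickets, each 74 mm wide, 17 mm thick and 1486 mm tall, are fixed to the +y face of the rails with their bottoms at z = 87 mm, evenly spaced across the span with equal gaps (rounded down to the nearest mm) at the −x end and between each pair — any rounding remainder accumulates at the +x end.

The fence section is on the floor beside the open box on its −y side.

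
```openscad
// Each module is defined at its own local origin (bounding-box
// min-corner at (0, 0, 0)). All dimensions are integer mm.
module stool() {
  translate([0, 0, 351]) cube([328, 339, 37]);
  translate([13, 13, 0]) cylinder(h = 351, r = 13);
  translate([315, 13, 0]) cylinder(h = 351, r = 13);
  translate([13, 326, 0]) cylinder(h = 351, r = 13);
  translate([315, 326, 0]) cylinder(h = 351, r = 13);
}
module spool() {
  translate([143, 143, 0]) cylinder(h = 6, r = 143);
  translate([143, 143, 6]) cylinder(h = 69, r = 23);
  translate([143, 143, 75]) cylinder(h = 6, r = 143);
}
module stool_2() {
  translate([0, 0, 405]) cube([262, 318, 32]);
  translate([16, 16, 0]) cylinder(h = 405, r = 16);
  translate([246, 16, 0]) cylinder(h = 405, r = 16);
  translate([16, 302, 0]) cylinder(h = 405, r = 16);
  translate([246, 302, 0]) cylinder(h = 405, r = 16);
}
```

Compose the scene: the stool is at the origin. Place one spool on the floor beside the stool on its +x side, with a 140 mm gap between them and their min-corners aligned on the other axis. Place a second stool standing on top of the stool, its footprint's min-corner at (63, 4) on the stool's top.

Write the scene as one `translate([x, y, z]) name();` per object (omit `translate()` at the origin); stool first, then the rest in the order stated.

stool();
translate([468, 0, 0]) spool();
translate([63, 4, 388]) stool_2();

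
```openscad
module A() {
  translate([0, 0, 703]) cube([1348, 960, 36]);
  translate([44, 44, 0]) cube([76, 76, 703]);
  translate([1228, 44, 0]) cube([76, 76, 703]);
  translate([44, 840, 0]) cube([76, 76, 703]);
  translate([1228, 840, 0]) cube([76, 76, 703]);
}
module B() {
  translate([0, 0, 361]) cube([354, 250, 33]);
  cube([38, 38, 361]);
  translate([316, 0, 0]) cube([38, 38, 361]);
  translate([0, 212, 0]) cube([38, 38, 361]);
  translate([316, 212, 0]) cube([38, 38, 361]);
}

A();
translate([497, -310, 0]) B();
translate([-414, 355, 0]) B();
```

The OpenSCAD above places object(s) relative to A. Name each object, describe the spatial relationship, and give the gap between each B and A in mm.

Each stool's nearest face is 60 mm from the table's bounding box.

A is a table. B is a stool. Two stools sit around the table at the −y, −x sides. The gap between each stool and the table is 60 mm.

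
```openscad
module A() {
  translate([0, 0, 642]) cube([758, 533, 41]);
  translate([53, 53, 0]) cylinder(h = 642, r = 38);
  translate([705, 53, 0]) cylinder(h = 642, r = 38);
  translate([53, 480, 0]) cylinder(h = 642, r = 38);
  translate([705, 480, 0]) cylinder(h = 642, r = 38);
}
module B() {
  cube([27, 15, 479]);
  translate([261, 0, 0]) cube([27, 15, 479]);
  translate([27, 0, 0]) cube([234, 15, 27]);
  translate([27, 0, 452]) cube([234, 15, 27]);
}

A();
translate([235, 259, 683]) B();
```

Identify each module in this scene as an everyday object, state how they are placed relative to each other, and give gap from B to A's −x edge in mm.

The picture frame's min-x is at 235; the table's min-x is 0; gap = 235 mm.

A is a table. B is a picture frame. The picture frame is on top of the table, centred. The gap from the picture frame to the table's −x edge is 235 mm.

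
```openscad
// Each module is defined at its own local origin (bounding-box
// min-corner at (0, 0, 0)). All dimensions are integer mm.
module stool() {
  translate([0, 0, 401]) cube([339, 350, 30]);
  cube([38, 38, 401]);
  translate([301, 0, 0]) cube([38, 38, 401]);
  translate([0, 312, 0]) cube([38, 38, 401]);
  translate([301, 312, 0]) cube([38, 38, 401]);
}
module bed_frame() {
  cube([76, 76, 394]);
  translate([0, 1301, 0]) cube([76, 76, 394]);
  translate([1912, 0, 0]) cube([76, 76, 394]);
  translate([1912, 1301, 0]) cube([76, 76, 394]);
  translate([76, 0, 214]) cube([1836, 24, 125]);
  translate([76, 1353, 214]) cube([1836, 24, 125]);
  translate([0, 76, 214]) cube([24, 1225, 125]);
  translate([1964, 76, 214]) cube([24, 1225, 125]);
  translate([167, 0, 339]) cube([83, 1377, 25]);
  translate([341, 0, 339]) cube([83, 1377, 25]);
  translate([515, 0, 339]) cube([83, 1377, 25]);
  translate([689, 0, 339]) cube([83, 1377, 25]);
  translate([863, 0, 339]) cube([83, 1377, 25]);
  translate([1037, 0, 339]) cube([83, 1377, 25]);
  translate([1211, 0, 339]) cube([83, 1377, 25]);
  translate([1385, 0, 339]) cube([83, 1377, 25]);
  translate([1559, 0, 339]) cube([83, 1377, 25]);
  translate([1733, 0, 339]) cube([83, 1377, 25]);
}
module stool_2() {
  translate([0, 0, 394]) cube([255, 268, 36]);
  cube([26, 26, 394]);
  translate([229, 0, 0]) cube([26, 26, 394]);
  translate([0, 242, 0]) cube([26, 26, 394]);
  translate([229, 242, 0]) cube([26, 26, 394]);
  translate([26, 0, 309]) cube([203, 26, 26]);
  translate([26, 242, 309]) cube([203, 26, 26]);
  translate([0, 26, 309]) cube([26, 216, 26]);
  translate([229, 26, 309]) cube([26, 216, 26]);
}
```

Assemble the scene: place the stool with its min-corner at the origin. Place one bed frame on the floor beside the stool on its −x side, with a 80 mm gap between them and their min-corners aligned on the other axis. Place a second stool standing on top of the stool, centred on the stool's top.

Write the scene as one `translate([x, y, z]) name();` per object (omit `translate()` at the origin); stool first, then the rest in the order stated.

stool();
translate([-2068, 0, 0]) bed_frame();
translate([42, 41, 431]) stool_2();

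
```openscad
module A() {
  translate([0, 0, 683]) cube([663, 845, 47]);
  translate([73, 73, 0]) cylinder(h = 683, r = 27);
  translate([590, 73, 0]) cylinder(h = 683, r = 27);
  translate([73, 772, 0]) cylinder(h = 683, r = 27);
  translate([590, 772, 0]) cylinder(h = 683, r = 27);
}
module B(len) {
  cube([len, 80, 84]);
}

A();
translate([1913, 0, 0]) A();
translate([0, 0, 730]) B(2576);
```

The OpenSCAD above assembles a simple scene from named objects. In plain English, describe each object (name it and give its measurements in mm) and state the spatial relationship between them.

A is a table with a 663×845 mm rectangular top, 47 mm thick, top surface at z = 730 mm, supported by four round legs of 54 mm diameter, each leg's bounding box inset 46 mm from the nearest pair of top edges, running from the floor.

B is a rectangular beam 2576 mm long (x), 80 mm deep (y), 84 mm thick (z).

The beam spans the tops of two tables placed 1250 mm apart, resting at z = 730 mm.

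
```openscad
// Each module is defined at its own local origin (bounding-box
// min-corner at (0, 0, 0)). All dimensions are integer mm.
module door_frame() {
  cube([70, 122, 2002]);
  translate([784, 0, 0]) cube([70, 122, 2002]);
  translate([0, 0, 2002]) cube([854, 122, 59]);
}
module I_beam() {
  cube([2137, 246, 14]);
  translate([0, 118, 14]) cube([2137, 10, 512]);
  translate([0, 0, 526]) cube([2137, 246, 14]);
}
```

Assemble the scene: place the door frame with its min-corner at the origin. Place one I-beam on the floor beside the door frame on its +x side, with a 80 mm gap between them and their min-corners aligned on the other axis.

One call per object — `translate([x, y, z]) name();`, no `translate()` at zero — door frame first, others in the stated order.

door_frame();
translate([934, 0, 0]) I_beam();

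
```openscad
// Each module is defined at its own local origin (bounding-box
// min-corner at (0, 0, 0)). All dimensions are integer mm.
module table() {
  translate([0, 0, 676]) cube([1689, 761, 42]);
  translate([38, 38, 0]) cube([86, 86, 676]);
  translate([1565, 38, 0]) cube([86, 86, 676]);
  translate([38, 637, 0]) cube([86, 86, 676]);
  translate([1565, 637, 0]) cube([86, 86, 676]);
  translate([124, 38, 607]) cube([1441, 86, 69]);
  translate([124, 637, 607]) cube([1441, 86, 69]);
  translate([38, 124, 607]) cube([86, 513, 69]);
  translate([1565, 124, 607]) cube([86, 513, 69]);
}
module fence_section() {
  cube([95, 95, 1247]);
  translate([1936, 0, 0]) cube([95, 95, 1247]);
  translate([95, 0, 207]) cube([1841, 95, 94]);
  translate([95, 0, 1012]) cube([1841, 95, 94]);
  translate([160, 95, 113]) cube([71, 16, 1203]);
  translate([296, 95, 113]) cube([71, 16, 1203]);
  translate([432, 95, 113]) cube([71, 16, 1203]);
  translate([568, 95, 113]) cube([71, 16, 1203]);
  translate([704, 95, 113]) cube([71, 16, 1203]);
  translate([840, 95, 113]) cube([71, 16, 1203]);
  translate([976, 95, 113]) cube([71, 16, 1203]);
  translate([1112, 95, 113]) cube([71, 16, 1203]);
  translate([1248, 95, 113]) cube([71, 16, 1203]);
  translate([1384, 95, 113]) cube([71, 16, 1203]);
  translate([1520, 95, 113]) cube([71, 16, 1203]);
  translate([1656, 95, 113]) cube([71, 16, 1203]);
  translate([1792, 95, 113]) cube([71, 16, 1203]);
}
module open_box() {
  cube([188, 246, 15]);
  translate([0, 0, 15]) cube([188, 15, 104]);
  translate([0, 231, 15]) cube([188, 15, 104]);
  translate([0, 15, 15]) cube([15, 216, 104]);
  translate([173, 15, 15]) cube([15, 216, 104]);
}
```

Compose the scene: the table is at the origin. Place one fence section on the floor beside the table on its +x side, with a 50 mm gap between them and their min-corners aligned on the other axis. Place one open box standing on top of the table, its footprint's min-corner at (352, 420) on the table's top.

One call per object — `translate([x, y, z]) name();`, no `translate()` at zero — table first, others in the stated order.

table();
translate([1739, 0, 0]) fence_section();
translate([352, 420, 718]) open_box();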